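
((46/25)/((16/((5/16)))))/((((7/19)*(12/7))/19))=8303/7680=1.08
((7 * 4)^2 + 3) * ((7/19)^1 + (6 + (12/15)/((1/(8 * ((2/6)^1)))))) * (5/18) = 1906901/1026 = 1858.58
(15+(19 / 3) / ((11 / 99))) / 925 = 72 / 925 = 0.08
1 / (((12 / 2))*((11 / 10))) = 0.15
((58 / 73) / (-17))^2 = 3364 / 1540081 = 0.00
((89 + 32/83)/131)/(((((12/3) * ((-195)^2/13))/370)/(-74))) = -1.60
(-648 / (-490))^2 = 104976 / 60025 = 1.75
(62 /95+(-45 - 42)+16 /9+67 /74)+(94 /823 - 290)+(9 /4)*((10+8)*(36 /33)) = -188656579609 /572783310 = -329.37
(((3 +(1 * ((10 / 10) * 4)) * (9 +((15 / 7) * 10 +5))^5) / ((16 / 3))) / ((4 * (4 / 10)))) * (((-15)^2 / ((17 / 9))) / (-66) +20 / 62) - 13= -138185127119130541 / 3563160832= -38781613.75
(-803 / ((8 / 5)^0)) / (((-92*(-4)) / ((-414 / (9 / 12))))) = 1204.50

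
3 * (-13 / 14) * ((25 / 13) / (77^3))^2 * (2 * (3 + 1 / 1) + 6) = -0.00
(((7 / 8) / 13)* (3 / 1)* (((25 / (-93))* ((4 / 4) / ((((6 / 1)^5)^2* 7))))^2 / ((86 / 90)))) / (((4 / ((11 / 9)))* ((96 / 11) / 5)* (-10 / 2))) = -378125 / 126707029446792817240178688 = -0.00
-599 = -599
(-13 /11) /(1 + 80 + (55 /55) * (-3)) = -1 /66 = -0.02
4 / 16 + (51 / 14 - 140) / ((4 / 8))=-7629 / 28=-272.46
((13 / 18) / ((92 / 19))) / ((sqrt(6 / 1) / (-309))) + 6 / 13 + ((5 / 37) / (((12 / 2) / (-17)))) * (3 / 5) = 223 / 962 - 25441 * sqrt(6) / 3312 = -18.58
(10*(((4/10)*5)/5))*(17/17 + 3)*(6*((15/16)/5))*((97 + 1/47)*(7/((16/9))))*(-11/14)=-253935/47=-5402.87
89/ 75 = 1.19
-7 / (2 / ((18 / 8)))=-63 / 8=-7.88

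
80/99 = 0.81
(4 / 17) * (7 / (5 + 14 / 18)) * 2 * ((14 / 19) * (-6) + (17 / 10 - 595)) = -7154721 / 20995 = -340.78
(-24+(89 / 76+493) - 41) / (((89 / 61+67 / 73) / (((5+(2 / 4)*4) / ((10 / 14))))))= 145243501 / 82080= 1769.54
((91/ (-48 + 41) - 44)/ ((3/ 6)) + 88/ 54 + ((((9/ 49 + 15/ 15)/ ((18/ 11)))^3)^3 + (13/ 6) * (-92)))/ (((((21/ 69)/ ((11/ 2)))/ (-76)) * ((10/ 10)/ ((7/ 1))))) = 2996198.13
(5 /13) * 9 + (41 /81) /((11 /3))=13898 /3861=3.60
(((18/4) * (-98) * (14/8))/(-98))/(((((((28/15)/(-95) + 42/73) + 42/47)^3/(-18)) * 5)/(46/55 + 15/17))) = -608509880247742823075625/38018458050582211831552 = -16.01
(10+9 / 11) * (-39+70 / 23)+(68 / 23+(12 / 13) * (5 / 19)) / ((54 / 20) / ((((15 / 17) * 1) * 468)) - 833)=-4049722832401 / 10410918881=-388.99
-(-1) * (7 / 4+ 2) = 15 / 4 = 3.75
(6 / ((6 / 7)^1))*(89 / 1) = 623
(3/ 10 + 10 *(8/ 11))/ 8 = 833/ 880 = 0.95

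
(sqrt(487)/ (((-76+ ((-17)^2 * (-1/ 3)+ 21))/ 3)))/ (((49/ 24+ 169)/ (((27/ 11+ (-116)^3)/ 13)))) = 307.10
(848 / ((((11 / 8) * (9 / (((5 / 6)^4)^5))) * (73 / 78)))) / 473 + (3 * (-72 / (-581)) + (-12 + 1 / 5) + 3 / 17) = -9039460152648697336009271 / 803670525997828267806720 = -11.25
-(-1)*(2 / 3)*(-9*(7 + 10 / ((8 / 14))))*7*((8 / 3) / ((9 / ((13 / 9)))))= -35672 / 81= -440.40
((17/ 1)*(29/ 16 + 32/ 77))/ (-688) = -46665/ 847616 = -0.06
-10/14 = -5/7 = -0.71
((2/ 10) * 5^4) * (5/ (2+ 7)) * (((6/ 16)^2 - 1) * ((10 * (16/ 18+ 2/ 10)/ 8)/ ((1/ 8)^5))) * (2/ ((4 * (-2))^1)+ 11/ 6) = -1024100000/ 243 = -4214403.29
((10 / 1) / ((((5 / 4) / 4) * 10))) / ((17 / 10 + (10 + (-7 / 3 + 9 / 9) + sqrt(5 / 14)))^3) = 900321046531200 / 307269482814859573 - 18446923152000 * sqrt(70) / 307269482814859573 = 0.00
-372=-372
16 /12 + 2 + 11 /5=83 /15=5.53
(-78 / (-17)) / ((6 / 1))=13 / 17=0.76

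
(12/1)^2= 144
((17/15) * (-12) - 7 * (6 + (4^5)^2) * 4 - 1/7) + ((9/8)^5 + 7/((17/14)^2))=-9731423168149637/331448320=-29360303.19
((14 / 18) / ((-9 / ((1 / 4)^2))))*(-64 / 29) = 28 / 2349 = 0.01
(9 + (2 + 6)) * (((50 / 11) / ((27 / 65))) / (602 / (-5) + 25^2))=276250 / 749331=0.37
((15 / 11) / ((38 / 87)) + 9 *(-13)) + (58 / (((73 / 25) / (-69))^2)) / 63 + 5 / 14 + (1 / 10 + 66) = 5197325451 / 11137610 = 466.65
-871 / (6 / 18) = -2613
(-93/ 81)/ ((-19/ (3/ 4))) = 31/ 684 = 0.05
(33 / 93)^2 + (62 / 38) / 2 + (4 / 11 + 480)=193339391 / 401698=481.31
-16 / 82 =-8 / 41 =-0.20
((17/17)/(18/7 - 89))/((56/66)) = -3/220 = -0.01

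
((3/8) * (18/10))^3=19683/64000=0.31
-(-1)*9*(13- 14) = -9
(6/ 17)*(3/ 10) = 0.11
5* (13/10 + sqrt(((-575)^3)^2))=1901093763/2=950546881.50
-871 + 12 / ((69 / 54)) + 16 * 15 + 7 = -14136 / 23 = -614.61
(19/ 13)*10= 190/ 13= 14.62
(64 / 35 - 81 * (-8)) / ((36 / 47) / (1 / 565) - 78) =534484 / 291795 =1.83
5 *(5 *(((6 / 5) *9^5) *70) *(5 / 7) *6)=531441000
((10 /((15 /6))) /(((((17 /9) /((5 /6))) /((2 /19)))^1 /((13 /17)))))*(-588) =-458640 /5491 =-83.53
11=11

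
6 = 6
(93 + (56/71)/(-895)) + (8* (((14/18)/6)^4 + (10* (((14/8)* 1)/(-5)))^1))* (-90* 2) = 19258866240571/3752268705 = 5132.59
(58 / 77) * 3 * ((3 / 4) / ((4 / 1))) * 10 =1305 / 308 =4.24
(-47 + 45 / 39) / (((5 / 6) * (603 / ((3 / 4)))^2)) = -0.00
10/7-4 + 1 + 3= 10/7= 1.43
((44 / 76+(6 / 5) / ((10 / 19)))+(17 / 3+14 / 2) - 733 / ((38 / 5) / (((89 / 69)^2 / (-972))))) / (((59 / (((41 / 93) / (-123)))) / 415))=-5725434080251 / 14473523222280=-0.40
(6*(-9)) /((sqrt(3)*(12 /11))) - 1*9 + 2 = -33*sqrt(3) /2 - 7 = -35.58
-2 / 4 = -1 / 2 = -0.50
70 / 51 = 1.37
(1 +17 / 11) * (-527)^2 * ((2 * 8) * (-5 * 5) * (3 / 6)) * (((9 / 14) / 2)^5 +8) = -956373649347425 / 845152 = -1131599581.31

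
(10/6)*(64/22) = 4.85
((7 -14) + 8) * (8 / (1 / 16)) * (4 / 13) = 512 / 13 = 39.38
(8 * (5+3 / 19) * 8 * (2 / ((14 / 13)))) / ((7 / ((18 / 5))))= 29952 / 95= 315.28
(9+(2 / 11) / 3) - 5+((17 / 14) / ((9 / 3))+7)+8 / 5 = 13.07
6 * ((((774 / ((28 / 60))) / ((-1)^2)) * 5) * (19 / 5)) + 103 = 1324261 / 7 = 189180.14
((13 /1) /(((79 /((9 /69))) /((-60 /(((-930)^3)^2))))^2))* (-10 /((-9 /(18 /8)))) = 13 /17061618167516913649387380369000000000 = 0.00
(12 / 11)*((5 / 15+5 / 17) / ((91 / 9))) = 1152 / 17017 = 0.07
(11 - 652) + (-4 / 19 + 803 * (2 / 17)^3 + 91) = -51238446 / 93347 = -548.90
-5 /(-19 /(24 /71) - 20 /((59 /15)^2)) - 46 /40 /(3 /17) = -1853249579 /288232140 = -6.43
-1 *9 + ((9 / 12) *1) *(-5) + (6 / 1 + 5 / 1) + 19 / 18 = -25 / 36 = -0.69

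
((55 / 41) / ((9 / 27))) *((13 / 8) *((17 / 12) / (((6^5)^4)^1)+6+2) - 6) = 3295893071822624515 / 116997070082015232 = 28.17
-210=-210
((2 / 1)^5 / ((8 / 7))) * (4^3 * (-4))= -7168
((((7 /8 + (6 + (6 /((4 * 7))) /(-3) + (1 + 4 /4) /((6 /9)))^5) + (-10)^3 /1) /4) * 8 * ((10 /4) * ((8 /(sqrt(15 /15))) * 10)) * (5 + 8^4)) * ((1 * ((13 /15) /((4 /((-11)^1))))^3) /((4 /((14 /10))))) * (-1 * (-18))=-119842679548315944649 /15366400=-7799008196345.01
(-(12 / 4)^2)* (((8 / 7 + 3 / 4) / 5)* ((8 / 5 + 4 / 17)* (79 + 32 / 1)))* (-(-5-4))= -18584397 / 2975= -6246.86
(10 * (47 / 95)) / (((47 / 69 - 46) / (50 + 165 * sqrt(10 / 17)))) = -1070190 * sqrt(170) / 1010021 - 324300 / 59413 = -19.27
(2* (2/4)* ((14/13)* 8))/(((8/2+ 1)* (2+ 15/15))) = 112/195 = 0.57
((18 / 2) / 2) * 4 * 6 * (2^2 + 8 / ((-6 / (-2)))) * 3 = 2160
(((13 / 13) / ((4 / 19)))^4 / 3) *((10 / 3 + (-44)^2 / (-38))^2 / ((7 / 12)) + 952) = 1655198357 / 2016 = 821030.93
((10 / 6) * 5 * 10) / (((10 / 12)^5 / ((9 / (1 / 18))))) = 839808 / 25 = 33592.32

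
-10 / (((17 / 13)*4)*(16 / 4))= -65 / 136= -0.48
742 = 742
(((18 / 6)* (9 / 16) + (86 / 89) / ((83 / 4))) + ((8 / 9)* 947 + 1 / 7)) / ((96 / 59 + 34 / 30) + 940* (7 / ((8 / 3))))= 1853170503745 / 5426169958776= 0.34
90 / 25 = 18 / 5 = 3.60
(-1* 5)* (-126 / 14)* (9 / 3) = 135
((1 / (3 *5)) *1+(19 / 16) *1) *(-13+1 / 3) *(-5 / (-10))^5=-5719 / 11520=-0.50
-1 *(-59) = 59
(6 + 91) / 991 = 97 / 991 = 0.10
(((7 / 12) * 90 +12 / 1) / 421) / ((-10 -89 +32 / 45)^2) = 261225 / 16471986218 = 0.00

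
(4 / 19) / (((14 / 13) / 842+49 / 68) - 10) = -1488656 / 65606753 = -0.02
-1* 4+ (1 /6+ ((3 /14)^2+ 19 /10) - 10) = -11.89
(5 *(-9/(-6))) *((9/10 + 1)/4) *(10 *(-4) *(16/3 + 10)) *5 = -10925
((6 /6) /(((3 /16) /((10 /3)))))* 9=160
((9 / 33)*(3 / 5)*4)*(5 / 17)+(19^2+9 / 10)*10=3619.19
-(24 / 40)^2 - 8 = -209 / 25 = -8.36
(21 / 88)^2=0.06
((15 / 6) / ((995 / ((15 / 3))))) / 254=0.00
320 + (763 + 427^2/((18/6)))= 185578/3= 61859.33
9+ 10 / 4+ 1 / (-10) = 57 / 5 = 11.40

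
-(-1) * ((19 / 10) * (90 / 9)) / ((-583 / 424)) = -152 / 11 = -13.82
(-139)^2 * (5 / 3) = 96605 / 3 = 32201.67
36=36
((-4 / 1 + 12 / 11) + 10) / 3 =26 / 11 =2.36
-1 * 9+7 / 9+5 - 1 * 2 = -47 / 9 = -5.22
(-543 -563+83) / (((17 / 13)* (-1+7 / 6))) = -79794 / 17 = -4693.76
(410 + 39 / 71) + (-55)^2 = 243924 / 71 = 3435.55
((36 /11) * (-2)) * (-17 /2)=612 /11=55.64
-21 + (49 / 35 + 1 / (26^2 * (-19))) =-1258717 / 64220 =-19.60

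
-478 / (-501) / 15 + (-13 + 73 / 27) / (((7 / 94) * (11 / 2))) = -43530022 / 1735965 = -25.08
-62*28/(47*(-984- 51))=1736/48645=0.04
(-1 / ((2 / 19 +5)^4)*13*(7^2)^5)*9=-4307057460216693 / 88529281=-48651219.25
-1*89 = -89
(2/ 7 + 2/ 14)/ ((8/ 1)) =3/ 56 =0.05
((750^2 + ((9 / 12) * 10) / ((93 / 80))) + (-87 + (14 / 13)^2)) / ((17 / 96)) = 16639180704 / 5239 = 3176022.28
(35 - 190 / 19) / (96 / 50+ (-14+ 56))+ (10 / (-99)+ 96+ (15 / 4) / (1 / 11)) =1108907 / 8052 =137.72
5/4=1.25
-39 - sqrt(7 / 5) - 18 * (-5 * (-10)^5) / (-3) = 2999959.82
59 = 59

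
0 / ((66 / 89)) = 0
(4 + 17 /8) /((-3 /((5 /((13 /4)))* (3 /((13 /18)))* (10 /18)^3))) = -30625 /13689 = -2.24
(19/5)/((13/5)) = 19/13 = 1.46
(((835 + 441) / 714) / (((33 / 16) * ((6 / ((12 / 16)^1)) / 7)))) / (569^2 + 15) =29 / 12384432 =0.00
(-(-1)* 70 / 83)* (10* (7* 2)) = 9800 / 83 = 118.07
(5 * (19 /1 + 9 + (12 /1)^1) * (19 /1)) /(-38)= -100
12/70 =6/35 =0.17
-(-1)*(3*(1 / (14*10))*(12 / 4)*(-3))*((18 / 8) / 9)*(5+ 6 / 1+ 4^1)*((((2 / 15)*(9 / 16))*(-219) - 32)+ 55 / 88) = 19359 / 560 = 34.57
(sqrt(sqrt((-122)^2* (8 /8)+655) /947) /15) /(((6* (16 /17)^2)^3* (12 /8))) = 24137569* 15539^(1 /4)* sqrt(947) /77215794462720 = 0.00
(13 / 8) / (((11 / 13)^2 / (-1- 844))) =-1856465 / 968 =-1917.84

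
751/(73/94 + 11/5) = 352970/1399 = 252.30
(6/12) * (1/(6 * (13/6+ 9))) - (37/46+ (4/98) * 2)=-66336/75509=-0.88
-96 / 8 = -12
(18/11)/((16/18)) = 81/44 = 1.84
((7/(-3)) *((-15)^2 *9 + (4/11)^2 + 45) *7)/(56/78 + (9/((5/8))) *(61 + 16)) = -56985565/1869934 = -30.47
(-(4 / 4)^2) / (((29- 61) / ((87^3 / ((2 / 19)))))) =12511557 / 64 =195493.08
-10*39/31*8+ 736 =19696/31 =635.35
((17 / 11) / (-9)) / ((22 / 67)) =-1139 / 2178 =-0.52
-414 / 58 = -207 / 29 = -7.14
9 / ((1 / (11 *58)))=5742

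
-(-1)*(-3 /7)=-3 /7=-0.43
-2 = -2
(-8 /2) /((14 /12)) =-3.43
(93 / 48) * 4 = 31 / 4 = 7.75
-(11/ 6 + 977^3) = -5595449009/ 6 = -932574834.83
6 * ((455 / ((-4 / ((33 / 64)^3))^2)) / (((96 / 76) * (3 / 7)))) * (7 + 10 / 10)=26051061381345 / 549755813888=47.39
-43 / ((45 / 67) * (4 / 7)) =-20167 / 180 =-112.04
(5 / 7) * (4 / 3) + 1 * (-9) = -169 / 21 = -8.05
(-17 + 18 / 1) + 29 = 30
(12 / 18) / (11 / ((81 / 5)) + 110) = 54 / 8965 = 0.01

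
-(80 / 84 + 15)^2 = -112225 / 441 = -254.48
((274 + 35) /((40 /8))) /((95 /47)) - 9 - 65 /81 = 799213 /38475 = 20.77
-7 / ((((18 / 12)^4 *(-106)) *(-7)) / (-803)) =6424 / 4293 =1.50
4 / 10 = 2 / 5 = 0.40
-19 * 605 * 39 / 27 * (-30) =1494350 / 3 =498116.67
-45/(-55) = 9/11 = 0.82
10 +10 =20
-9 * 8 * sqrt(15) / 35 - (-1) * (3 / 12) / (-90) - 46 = -53.97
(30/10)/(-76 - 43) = -3/119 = -0.03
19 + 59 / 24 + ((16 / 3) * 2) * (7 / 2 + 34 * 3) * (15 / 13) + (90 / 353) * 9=145623415 / 110136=1322.21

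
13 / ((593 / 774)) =10062 / 593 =16.97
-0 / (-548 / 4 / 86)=0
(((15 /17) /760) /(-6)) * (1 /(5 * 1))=-1 /25840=-0.00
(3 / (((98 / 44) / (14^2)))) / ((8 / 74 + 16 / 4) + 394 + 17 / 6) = 0.66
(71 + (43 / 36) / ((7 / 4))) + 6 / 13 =59086 / 819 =72.14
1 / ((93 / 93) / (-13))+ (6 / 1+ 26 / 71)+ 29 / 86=-38447 / 6106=-6.30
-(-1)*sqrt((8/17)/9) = 2*sqrt(34)/51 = 0.23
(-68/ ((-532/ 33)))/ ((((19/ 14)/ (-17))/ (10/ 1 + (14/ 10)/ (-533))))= -508188582/ 962065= -528.23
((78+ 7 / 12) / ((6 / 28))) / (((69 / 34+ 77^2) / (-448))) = -50273216 / 1814895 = -27.70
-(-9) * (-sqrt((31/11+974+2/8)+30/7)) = -9 * sqrt(23273789)/154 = -281.94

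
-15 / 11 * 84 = -1260 / 11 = -114.55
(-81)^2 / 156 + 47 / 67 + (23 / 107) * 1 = 16020243 / 372788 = 42.97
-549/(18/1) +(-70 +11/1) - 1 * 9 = -197/2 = -98.50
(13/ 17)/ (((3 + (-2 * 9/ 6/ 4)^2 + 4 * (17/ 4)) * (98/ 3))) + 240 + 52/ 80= 1319042581/ 5481140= 240.65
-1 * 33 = -33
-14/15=-0.93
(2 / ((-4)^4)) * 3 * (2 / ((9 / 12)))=1 / 16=0.06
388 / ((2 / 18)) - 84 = 3408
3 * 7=21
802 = 802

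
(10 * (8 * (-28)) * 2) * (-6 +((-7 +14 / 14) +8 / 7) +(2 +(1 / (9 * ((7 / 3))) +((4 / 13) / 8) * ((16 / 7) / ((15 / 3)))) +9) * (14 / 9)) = -9993728 / 351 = -28472.16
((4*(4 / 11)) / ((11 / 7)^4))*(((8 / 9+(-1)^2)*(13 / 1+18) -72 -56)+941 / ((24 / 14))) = 114.37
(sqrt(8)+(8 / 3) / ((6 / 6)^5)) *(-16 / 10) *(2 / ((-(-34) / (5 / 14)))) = -8 *sqrt(2) / 119 - 32 / 357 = -0.18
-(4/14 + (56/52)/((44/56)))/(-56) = 0.03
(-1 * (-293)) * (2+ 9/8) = 7325/8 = 915.62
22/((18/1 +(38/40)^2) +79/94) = 1.11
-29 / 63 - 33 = -2108 / 63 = -33.46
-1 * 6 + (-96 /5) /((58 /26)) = -2118 /145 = -14.61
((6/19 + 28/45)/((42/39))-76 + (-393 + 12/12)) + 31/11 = -30567902/65835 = -464.31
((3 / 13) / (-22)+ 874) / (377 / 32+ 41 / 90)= 179971920 / 2519803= 71.42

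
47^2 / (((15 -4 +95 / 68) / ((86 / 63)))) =12918232 / 53109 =243.24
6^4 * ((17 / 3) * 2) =14688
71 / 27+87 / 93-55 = -43051 / 837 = -51.43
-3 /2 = -1.50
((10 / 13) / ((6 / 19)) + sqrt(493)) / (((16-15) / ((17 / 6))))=1615 / 234 + 17* sqrt(493) / 6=69.81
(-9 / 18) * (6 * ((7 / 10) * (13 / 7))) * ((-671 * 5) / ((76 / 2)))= 26169 / 76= 344.33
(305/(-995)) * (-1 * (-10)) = -610/199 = -3.07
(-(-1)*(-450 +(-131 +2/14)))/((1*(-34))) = 2033/119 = 17.08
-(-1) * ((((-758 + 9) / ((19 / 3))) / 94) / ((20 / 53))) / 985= -0.00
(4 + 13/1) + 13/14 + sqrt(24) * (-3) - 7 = 153/14 - 6 * sqrt(6) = -3.77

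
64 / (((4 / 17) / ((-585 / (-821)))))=193.81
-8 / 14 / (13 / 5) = -20 / 91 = -0.22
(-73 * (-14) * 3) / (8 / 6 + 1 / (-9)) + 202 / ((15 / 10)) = 87226 / 33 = 2643.21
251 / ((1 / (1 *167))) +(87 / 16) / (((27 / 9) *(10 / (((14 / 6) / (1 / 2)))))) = 10060283 / 240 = 41917.85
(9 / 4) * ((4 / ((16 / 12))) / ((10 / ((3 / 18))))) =9 / 80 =0.11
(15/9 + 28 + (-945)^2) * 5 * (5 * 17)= 1138644700/3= 379548233.33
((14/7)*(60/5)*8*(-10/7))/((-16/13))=1560/7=222.86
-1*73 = -73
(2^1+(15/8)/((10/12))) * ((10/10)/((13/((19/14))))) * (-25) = -8075/728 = -11.09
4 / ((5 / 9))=36 / 5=7.20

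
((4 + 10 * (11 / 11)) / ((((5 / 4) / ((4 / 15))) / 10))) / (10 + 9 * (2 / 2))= 448 / 285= 1.57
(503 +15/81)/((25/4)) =54344/675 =80.51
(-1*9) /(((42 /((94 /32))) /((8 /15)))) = -47 /140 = -0.34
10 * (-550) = -5500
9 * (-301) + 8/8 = -2708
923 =923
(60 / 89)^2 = 3600 / 7921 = 0.45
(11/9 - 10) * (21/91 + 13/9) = -15484/1053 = -14.70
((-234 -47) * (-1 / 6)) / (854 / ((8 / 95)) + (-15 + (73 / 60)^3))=10116000 / 2187659017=0.00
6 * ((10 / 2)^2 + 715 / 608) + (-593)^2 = 106949041 / 304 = 351806.06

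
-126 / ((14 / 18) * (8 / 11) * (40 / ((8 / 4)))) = -891 / 80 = -11.14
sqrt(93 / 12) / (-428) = -sqrt(31) / 856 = -0.01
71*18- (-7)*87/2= 3165/2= 1582.50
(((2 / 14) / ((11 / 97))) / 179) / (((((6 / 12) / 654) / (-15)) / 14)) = -3806280 / 1969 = -1933.10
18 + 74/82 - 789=-31574/41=-770.10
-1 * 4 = -4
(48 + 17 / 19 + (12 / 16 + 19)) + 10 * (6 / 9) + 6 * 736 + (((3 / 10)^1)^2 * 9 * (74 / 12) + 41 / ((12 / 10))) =51647393 / 11400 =4530.47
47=47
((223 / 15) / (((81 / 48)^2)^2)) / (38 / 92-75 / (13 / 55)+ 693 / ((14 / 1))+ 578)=4369743872 / 740331856665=0.01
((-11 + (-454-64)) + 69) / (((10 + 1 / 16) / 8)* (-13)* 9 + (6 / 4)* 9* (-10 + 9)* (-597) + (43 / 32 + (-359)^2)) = -58880 / 17509719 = -0.00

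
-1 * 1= -1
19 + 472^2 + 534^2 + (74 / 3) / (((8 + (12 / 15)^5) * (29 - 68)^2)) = 30159433839629 / 59373756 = 507959.00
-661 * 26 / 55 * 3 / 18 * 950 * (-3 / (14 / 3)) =2449005 / 77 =31805.26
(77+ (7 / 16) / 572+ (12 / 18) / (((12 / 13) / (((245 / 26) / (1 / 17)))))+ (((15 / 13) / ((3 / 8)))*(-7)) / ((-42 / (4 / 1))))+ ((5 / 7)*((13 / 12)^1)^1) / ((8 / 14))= 16152419 / 82368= 196.10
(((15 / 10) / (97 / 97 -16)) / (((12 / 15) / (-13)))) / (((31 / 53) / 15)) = 41.67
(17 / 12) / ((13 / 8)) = 34 / 39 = 0.87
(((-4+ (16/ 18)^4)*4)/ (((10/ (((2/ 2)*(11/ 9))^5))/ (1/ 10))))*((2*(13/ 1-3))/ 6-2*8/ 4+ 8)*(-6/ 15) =156946132112/ 145282683375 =1.08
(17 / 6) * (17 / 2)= 289 / 12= 24.08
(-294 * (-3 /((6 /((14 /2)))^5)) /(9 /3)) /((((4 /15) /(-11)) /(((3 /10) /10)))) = -9058973 /11520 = -786.37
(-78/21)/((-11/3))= 78/77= 1.01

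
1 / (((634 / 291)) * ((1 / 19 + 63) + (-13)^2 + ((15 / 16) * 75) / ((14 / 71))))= 619248 / 794161397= 0.00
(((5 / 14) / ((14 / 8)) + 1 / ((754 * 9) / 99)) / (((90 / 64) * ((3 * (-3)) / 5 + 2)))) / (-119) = -43088 / 6594861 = -0.01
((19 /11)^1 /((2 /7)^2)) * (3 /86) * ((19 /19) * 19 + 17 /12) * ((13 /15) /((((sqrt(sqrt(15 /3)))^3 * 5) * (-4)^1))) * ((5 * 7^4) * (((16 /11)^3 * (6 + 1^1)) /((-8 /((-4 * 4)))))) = -637909819456 * 5^(1 /4) /9443445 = -101011.62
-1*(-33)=33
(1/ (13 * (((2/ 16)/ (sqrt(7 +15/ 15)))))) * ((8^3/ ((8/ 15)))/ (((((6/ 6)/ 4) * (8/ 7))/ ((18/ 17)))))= 967680 * sqrt(2)/ 221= 6192.34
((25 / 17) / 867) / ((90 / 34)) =5 / 7803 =0.00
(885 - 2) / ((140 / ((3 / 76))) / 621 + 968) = 1645029 / 1814024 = 0.91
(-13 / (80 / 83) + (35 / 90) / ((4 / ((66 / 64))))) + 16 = 10033 / 3840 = 2.61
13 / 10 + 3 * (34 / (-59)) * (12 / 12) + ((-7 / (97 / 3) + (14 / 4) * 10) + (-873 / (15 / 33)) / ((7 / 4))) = -425900919 / 400610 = -1063.13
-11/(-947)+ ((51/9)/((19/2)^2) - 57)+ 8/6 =-19005160/341867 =-55.59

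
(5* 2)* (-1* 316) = -3160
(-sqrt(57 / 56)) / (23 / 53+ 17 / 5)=-265* sqrt(798) / 28448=-0.26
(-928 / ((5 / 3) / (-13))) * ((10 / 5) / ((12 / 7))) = 42224 / 5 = 8444.80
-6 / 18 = -1 / 3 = -0.33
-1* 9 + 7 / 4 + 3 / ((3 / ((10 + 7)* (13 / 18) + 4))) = 325 / 36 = 9.03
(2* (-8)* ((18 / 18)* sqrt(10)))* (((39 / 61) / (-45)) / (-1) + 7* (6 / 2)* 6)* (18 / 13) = -11069088* sqrt(10) / 3965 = -8828.13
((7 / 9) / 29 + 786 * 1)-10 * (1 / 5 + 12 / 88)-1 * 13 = 2209703 / 2871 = 769.66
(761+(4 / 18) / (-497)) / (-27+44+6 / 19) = 64675069 / 1471617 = 43.95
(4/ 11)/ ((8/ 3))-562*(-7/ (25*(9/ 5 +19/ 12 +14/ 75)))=49609/ 1122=44.21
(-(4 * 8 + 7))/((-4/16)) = 156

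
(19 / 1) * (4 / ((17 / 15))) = 1140 / 17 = 67.06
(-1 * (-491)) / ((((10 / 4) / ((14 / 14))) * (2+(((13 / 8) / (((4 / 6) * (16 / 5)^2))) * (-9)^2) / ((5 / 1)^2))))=70.87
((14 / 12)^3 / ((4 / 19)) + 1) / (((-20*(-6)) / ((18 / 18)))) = 7381 / 103680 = 0.07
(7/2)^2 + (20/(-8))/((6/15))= 6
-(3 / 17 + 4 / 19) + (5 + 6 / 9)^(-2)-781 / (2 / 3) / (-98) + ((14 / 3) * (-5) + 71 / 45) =-491925739 / 48430620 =-10.16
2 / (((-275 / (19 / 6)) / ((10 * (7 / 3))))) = -0.54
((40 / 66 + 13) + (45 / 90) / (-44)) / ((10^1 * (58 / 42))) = 25123 / 25520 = 0.98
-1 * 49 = -49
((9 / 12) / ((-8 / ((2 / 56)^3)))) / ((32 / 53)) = -159 / 22478848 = -0.00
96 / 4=24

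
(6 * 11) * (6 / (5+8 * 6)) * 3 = 1188 / 53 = 22.42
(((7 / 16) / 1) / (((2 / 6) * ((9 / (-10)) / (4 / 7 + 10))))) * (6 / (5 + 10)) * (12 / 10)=-7.40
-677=-677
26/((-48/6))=-13/4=-3.25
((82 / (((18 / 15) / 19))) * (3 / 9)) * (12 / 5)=3116 / 3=1038.67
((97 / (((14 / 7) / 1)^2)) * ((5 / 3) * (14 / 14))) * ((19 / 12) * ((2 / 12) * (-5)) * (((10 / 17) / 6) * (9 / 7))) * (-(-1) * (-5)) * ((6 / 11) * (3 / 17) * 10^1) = 5759375 / 178024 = 32.35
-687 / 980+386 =377593 / 980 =385.30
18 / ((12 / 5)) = 15 / 2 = 7.50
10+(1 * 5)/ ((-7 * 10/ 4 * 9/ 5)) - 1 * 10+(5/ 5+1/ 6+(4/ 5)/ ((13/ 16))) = 16319/ 8190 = 1.99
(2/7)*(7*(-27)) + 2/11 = -592/11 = -53.82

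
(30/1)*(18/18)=30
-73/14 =-5.21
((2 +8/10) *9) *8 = 1008/5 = 201.60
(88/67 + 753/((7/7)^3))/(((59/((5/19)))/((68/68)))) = 252695/75107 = 3.36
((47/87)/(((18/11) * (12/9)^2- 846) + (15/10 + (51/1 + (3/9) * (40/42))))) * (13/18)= -47047/95292753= -0.00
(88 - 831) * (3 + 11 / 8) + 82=-25349 / 8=-3168.62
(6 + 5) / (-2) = -11 / 2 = -5.50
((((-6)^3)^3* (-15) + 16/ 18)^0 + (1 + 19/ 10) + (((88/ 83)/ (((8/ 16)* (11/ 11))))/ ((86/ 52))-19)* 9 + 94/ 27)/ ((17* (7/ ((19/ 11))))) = -2784412627/ 1261391670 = -2.21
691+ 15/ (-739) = 510634/ 739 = 690.98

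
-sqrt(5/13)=-sqrt(65)/13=-0.62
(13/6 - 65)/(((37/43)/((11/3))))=-178321/666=-267.75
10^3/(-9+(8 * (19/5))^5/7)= 21875000/81136615157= 0.00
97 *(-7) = -679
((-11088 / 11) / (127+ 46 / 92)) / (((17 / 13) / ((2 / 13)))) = -1344 / 1445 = -0.93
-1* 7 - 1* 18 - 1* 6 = -31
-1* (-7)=7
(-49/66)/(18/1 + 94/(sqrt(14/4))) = 1029/169444-2303 * sqrt(14)/508332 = -0.01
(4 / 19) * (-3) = -12 / 19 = -0.63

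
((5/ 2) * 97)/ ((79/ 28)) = 6790/ 79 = 85.95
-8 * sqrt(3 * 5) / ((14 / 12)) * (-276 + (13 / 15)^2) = 990896 * sqrt(15) / 525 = 7309.95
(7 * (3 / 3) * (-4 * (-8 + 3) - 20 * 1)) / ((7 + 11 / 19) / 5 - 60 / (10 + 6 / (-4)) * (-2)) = 0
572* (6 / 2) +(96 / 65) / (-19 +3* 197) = 15950244 / 9295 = 1716.00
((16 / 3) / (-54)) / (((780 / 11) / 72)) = -176 / 1755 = -0.10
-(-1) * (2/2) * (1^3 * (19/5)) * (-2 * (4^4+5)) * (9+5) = -138852/5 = -27770.40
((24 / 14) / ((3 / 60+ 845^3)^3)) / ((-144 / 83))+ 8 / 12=8199873425618809030708942426338 / 12299810138428213546063413722507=0.67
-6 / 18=-1 / 3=-0.33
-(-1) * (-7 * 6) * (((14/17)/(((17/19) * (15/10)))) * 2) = -14896/289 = -51.54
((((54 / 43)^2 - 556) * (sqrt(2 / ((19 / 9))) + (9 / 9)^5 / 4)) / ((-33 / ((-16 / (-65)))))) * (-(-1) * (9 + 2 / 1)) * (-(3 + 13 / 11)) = -58038016 * sqrt(38) / 1932205 - 14509504 / 305085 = -232.72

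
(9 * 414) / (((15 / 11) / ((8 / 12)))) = 9108 / 5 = 1821.60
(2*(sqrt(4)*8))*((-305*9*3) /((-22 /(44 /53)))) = 527040 /53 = 9944.15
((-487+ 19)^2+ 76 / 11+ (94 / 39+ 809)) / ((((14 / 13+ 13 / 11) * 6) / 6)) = 94312355 / 969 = 97329.57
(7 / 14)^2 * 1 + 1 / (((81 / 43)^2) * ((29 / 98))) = 915077 / 761076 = 1.20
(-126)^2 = 15876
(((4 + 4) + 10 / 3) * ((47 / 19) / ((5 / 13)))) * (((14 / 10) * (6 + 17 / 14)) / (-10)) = -1049087 / 14250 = -73.62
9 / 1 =9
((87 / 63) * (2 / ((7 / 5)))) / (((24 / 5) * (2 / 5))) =1.03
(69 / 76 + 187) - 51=10405 / 76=136.91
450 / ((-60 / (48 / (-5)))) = 72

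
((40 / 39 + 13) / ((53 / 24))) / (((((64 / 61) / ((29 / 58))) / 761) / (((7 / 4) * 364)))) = 1244222063 / 848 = 1467243.00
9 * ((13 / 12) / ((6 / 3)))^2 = 169 / 64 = 2.64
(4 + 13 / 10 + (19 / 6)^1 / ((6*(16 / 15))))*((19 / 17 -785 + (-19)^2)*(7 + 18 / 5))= -2119597571 / 81600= -25975.46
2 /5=0.40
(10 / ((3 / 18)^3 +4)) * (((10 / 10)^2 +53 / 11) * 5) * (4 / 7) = 552960 / 13321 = 41.51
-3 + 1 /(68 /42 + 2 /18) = -264 /109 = -2.42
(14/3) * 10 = 140/3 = 46.67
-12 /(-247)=12 /247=0.05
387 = 387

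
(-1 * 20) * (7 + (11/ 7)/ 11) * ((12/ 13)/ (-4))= 3000/ 91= 32.97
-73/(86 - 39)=-73/47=-1.55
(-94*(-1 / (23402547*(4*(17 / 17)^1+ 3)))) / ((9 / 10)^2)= 9400 / 13269244149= 0.00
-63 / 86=-0.73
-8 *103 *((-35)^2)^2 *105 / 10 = -12983407500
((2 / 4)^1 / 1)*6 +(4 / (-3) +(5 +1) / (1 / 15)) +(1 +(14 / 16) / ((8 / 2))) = 8917 / 96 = 92.89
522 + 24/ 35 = 18294/ 35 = 522.69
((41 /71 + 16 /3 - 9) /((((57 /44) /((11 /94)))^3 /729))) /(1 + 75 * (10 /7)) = -12500134416 /814349336657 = -0.02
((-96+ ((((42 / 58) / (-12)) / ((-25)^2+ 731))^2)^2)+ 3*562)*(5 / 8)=4866736621472791393087205 / 4897345027897148571648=993.75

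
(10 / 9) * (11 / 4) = 55 / 18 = 3.06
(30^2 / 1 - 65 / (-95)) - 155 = 14168 / 19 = 745.68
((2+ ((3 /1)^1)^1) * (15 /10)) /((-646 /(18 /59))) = -135 /38114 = -0.00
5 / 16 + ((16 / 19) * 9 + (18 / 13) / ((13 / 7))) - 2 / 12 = 1305517 / 154128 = 8.47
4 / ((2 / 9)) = 18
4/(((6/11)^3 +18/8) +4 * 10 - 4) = 21296/204507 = 0.10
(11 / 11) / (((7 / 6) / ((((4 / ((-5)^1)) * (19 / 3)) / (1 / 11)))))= -1672 / 35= -47.77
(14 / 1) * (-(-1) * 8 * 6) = 672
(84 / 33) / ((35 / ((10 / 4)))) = 2 / 11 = 0.18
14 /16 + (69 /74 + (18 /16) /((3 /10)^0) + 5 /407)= 2397 /814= 2.94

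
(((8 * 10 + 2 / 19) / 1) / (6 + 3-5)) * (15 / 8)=11415 / 304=37.55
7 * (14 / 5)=98 / 5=19.60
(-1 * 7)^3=-343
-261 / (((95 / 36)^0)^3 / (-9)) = 2349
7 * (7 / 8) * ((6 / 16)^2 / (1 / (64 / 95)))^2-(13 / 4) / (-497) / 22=0.06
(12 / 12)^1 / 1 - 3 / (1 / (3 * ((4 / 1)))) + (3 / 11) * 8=-361 / 11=-32.82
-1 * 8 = -8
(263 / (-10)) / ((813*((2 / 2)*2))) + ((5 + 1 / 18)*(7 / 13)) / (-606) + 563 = 4160512979 / 7390170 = 562.98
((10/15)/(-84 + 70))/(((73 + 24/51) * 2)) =-0.00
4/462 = 2/231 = 0.01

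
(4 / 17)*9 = 36 / 17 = 2.12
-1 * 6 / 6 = -1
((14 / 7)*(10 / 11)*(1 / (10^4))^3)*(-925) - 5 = -110000000037 / 22000000000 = -5.00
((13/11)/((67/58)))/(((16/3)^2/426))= 722709/47168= 15.32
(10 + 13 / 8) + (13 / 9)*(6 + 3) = 197 / 8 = 24.62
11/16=0.69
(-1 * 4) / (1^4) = -4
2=2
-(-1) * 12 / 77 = 12 / 77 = 0.16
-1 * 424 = -424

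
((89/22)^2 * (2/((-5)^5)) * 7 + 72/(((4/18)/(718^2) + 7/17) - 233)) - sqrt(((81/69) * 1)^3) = -81 * sqrt(69)/529 - 531195256240241/1387373675393750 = -1.65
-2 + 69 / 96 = -41 / 32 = -1.28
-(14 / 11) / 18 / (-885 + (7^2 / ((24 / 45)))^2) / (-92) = 112 / 1101123045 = 0.00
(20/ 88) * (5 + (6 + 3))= 35/ 11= 3.18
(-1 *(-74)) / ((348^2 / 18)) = 37 / 3364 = 0.01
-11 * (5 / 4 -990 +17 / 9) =390797 / 36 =10855.47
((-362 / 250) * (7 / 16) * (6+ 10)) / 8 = -1267 / 1000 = -1.27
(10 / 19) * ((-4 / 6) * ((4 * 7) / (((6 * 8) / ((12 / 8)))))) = -35 / 114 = -0.31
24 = 24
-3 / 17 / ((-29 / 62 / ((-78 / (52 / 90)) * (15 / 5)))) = -75330 / 493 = -152.80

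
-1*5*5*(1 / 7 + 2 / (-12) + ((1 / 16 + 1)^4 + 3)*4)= -146862925 / 344064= -426.85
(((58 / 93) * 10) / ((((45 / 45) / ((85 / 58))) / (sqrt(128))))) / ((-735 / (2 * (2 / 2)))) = -2720 * sqrt(2) / 13671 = -0.28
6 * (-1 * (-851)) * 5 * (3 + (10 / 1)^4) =255376590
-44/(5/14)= -123.20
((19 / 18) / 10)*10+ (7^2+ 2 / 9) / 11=365 / 66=5.53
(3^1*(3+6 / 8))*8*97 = 8730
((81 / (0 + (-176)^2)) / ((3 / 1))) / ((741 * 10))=9 / 76510720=0.00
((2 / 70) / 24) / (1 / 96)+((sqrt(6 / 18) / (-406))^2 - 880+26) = -2111266579 / 2472540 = -853.89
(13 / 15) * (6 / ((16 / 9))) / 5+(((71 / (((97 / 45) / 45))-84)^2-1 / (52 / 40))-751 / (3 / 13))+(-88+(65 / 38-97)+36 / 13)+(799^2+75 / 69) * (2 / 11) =56110653669682813 / 27137437800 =2067647.44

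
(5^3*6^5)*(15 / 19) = 14580000 / 19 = 767368.42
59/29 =2.03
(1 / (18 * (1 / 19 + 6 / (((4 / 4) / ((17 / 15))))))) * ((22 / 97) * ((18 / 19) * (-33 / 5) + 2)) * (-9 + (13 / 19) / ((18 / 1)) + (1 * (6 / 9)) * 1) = 6303814 / 97183233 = 0.06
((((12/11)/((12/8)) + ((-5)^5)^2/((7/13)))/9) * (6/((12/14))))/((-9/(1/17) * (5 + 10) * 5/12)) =-328584572/22275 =-14751.27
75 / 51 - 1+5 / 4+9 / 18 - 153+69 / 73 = -743777 / 4964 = -149.83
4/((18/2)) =4/9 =0.44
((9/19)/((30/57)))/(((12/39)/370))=4329/4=1082.25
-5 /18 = -0.28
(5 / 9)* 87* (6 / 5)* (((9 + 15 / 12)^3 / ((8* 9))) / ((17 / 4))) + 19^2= 5533621 / 9792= 565.12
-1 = -1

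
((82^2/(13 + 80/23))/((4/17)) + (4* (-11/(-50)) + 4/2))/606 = 16459063/5741850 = 2.87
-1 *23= -23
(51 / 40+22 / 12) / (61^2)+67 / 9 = 9973399 / 1339560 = 7.45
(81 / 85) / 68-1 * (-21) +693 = 4127001 / 5780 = 714.01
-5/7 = -0.71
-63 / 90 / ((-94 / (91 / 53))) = 637 / 49820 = 0.01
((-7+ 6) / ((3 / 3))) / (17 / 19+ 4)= -19 / 93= -0.20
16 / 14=8 / 7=1.14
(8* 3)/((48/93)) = 93/2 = 46.50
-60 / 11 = -5.45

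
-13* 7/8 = -91/8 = -11.38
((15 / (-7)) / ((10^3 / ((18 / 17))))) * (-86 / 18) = 129 / 11900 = 0.01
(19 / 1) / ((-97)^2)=19 / 9409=0.00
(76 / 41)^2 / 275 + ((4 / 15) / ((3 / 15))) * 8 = 14810128 / 1386825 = 10.68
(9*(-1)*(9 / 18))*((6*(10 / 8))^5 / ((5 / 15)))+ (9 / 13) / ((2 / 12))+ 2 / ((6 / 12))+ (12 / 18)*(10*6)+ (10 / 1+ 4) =-320299.17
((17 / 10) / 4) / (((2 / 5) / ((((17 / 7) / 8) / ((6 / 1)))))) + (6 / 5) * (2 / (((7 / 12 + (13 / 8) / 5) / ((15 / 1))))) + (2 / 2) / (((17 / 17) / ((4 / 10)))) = 117451073 / 2929920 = 40.09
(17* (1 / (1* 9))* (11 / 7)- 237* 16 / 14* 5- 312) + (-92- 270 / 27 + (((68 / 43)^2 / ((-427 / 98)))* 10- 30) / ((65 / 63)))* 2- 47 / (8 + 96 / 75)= -41611391562305 / 21430812312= -1941.66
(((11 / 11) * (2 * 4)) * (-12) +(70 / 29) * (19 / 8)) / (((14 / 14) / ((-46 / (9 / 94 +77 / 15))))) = 169787265 / 213817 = 794.08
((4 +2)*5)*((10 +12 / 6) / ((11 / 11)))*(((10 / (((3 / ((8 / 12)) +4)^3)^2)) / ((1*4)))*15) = 864000 / 24137569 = 0.04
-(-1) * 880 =880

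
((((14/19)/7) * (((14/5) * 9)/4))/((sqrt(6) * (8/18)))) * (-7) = -1323 * sqrt(6)/760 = -4.26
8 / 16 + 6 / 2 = 7 / 2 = 3.50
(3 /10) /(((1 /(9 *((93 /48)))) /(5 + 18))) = 19251 /160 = 120.32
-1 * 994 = -994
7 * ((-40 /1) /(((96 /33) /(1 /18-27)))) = 186725 /72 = 2593.40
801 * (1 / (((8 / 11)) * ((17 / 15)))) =132165 / 136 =971.80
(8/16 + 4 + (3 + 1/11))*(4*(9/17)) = 3006/187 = 16.07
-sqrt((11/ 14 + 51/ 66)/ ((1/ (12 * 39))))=-12 * sqrt(30030)/ 77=-27.01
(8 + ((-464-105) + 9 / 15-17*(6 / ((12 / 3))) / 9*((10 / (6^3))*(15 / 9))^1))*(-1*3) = 5449213 / 3240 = 1681.86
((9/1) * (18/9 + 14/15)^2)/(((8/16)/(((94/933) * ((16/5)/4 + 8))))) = 16014592/116625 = 137.32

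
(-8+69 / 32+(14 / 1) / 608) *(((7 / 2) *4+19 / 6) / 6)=-364517 / 21888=-16.65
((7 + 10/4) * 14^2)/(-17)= -1862/17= -109.53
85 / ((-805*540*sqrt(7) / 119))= -0.01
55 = 55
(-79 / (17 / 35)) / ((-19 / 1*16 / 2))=2765 / 2584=1.07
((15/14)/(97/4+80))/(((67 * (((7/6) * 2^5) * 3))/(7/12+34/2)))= 1055/43808352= 0.00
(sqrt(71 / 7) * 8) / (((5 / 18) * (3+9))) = 12 * sqrt(497) / 35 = 7.64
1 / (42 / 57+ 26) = 19 / 508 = 0.04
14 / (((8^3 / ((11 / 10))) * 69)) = 77 / 176640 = 0.00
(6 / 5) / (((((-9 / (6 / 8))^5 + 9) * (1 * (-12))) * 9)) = 1 / 22394070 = 0.00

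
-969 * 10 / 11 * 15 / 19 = -7650 / 11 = -695.45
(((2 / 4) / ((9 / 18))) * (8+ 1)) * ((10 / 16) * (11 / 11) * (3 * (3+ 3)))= 405 / 4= 101.25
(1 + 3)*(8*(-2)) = -64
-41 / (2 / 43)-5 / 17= -29981 / 34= -881.79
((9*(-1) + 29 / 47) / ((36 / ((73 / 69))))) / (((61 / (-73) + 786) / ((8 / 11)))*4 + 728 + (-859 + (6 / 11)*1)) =-11547943 / 196307296389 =-0.00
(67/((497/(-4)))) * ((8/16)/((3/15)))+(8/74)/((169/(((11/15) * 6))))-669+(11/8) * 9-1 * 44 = -87261672037/124309640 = -701.97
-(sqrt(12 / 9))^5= -32 * sqrt(3) / 27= -2.05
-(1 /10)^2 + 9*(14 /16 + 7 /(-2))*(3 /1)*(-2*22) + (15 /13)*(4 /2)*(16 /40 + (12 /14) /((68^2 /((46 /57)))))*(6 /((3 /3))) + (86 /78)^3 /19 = 712308917390947 /228004440300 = 3124.10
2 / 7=0.29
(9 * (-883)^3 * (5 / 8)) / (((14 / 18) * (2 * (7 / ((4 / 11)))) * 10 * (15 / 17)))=-316005612633 / 21560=-14657032.13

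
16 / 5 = 3.20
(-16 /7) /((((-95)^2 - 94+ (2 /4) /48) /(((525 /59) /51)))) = -38400 /859949131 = -0.00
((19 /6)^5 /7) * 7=2476099 /7776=318.43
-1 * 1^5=-1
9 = 9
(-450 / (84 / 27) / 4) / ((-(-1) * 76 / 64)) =-4050 / 133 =-30.45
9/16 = 0.56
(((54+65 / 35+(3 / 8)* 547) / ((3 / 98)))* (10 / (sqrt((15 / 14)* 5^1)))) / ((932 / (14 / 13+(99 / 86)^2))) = 94.93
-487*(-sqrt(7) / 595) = 487*sqrt(7) / 595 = 2.17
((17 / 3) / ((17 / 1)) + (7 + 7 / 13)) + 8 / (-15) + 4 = 737 / 65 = 11.34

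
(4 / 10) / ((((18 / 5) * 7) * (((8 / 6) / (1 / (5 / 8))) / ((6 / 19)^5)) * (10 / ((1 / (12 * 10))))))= 108 / 2166586625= 0.00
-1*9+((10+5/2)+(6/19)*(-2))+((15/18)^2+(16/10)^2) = 6.12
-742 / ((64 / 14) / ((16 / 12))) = -2597 / 12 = -216.42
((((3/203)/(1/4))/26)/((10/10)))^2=36/6964321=0.00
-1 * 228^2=-51984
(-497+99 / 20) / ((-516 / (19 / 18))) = 186979 / 185760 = 1.01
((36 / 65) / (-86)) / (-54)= 1 / 8385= 0.00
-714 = -714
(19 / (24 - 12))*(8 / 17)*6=76 / 17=4.47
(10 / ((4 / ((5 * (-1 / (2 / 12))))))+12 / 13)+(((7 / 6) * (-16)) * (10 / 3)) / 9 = -85283 / 1053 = -80.99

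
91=91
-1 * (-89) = 89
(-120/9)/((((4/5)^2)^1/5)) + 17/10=-1537/15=-102.47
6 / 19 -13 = -241 / 19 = -12.68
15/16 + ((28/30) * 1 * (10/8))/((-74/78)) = -173/592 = -0.29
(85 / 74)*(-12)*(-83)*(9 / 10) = 38097 / 37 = 1029.65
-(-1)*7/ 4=7/ 4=1.75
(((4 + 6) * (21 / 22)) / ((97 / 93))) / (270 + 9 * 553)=1085 / 622061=0.00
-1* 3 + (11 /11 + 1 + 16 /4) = 3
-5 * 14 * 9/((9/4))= -280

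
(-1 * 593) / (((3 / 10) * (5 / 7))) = -8302 / 3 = -2767.33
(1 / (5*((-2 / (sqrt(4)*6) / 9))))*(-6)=324 / 5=64.80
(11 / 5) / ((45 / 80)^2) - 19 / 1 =-4879 / 405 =-12.05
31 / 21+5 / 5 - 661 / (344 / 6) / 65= 539717 / 234780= 2.30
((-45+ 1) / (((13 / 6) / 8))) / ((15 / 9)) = -6336 / 65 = -97.48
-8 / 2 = -4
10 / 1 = 10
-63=-63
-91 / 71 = -1.28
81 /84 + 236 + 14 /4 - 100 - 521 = -10655 /28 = -380.54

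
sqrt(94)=9.70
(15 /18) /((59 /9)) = 15 /118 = 0.13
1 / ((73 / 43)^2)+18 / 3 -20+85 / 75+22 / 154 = -6925399 / 559545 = -12.38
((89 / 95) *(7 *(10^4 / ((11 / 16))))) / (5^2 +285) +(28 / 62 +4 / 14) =13988640 / 45353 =308.44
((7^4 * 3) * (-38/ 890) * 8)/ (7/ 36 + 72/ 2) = -39414816/ 579835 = -67.98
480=480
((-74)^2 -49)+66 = 5493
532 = 532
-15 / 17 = -0.88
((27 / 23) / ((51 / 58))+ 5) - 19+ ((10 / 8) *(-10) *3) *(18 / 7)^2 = -260.62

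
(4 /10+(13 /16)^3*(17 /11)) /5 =276857 /1126400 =0.25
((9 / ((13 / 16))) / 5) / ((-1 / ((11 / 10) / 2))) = -396 / 325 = -1.22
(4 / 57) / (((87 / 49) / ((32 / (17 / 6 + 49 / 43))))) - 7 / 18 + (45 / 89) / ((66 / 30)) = 1585324283 / 9952465050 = 0.16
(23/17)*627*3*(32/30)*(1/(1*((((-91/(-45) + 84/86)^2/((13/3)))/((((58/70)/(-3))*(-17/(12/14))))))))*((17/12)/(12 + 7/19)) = 6493908367518/7913580115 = 820.60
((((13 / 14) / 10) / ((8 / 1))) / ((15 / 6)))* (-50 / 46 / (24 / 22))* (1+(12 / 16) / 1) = -143 / 17664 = -0.01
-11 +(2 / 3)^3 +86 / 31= -7.93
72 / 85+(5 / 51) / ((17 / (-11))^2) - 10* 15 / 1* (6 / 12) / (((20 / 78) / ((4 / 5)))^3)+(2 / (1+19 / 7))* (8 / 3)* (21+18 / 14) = -20680304659 / 9211875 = -2244.96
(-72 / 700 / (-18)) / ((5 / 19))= 19 / 875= 0.02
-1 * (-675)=675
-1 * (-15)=15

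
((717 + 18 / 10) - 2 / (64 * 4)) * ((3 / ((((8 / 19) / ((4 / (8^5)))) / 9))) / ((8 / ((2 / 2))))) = 235993851 / 335544320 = 0.70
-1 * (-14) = 14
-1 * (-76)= 76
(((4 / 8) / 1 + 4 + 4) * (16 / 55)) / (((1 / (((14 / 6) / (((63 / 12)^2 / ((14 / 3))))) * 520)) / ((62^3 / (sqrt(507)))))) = 8297627648 * sqrt(3) / 2673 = 5376697.59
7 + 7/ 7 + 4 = 12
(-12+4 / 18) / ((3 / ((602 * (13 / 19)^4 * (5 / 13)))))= -700974820 / 3518667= -199.22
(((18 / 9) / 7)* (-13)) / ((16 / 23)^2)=-6877 / 896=-7.68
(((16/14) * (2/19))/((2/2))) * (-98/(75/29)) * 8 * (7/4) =-90944/1425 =-63.82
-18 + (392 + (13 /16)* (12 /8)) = 12007 /32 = 375.22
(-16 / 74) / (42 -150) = 2 / 999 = 0.00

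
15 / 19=0.79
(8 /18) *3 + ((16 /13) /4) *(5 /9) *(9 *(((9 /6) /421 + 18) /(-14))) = -74141 /114933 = -0.65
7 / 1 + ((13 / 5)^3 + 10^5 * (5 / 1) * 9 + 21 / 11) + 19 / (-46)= 284626649057 / 63250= 4500026.07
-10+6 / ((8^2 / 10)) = -145 / 16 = -9.06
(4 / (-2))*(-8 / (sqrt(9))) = 16 / 3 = 5.33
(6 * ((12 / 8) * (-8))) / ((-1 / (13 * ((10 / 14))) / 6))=28080 / 7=4011.43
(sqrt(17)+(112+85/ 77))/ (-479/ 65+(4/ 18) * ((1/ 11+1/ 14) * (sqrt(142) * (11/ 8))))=-4919831148960/ 318486939683 - 33115972500 * sqrt(142)/ 318486939683 - 3954394080 * sqrt(17)/ 28953358153 - 26617500 * sqrt(2414)/ 28953358153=-17.29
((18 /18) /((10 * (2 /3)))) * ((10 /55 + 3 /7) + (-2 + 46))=2061 /308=6.69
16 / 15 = 1.07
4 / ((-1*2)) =-2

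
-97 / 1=-97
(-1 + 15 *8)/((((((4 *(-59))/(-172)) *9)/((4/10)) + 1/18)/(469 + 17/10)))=216771471/119690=1811.11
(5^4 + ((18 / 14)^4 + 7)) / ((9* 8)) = 1523993 / 172872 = 8.82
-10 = -10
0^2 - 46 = -46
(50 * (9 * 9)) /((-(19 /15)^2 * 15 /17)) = -1032750 /361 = -2860.80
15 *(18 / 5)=54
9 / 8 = 1.12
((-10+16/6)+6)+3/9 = -1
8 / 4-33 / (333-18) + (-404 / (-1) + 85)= 490.90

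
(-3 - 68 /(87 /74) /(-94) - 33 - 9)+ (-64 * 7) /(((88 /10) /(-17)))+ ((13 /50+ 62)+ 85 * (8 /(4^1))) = 2368886177 /2248950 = 1053.33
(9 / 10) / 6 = 3 / 20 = 0.15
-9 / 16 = -0.56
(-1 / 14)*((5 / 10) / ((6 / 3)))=-1 / 56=-0.02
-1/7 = -0.14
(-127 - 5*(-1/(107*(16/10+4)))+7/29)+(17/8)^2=-169923767/1390144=-122.23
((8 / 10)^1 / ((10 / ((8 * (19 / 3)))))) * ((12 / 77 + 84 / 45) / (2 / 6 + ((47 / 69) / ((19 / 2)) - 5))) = -38791616 / 21742875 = -1.78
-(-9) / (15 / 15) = 9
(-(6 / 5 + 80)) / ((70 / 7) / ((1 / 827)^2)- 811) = -406 / 34192395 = -0.00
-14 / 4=-7 / 2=-3.50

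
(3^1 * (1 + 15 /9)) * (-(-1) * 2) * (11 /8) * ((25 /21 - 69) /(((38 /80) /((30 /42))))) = -6265600 /2793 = -2243.32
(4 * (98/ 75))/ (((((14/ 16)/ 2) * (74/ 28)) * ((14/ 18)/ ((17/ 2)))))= 45696/ 925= 49.40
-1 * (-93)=93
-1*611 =-611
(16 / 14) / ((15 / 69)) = 184 / 35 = 5.26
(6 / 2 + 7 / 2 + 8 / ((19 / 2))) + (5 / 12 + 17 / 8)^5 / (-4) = -11604185527 / 605159424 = -19.18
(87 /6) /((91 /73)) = 2117 /182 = 11.63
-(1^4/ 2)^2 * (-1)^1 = 1/ 4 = 0.25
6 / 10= 3 / 5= 0.60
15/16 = 0.94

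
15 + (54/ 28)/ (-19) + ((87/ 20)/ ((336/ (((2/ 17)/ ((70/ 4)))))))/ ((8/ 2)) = 377278151/ 25323200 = 14.90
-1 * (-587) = 587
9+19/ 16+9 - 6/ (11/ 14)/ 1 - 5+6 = 2209/ 176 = 12.55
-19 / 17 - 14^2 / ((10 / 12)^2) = -120427 / 425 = -283.36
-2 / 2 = -1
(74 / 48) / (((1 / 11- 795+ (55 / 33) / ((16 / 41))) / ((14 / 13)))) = -11396 / 5426941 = -0.00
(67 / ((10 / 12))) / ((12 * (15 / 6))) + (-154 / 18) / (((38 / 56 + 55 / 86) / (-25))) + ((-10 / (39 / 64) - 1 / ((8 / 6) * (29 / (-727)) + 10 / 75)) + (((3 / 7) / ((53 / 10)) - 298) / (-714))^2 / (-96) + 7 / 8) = 62774517445519000837 / 458423499789473400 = 136.94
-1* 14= -14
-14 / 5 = -2.80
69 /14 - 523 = -518.07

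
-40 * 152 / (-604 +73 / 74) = 449920 / 44623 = 10.08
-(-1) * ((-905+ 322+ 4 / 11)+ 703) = 1324 / 11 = 120.36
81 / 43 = 1.88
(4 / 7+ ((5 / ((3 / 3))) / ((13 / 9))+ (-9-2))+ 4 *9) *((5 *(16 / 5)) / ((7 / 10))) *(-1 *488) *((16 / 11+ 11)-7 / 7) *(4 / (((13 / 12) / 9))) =-123268309.49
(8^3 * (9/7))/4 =1152/7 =164.57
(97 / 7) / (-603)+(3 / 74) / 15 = -31669 / 1561770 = -0.02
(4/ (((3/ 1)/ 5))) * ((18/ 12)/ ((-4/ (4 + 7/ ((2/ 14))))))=-265/ 2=-132.50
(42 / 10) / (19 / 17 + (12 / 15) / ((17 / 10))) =119 / 45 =2.64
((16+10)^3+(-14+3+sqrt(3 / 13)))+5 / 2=17567.98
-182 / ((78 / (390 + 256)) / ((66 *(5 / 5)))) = -99484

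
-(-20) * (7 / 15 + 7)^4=629407744 / 10125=62163.73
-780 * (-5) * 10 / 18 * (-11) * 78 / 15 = -123933.33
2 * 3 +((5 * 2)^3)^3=1000000006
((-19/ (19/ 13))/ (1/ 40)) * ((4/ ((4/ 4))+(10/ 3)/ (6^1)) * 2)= -42640/ 9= -4737.78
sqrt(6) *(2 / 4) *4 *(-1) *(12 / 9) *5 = -40 *sqrt(6) / 3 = -32.66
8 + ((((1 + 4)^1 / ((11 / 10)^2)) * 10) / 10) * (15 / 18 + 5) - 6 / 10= 57181 / 1815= 31.50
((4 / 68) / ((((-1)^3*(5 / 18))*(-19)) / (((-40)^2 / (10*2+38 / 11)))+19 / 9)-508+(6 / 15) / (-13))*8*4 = -1245393971008 / 76610755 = -16256.12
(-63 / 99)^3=-343 / 1331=-0.26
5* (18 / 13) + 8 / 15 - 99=-17851 / 195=-91.54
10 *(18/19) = 180/19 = 9.47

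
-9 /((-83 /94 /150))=126900 /83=1528.92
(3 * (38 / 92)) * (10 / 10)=57 / 46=1.24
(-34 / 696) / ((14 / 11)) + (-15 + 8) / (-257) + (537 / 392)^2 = 6409349951 / 3435773376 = 1.87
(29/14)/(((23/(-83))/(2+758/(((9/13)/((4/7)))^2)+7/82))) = -406177694861/104797476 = -3875.83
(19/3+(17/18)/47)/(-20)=-1075/3384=-0.32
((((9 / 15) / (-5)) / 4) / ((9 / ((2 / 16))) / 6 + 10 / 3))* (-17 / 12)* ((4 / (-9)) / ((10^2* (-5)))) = 17 / 6900000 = 0.00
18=18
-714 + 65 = -649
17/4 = 4.25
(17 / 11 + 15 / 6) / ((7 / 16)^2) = 11392 / 539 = 21.14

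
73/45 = 1.62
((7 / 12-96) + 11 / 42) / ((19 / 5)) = -39965 / 1596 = -25.04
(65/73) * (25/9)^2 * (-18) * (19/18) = -771875/5913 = -130.54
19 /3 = 6.33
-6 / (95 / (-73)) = 438 / 95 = 4.61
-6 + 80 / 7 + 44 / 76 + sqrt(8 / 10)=6.90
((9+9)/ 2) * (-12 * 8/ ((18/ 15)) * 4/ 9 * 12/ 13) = -295.38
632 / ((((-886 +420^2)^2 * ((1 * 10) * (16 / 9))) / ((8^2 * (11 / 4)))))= 7821 / 38506455245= 0.00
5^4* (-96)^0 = 625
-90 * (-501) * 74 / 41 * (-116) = -387052560 / 41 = -9440306.34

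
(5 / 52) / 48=5 / 2496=0.00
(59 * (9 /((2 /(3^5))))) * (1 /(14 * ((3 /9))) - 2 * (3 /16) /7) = 10368.72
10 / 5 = 2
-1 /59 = -0.02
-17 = -17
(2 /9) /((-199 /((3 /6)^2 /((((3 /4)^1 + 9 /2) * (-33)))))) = 2 /1241163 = 0.00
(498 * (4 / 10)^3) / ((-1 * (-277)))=3984 / 34625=0.12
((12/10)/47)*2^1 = 12/235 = 0.05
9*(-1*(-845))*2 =15210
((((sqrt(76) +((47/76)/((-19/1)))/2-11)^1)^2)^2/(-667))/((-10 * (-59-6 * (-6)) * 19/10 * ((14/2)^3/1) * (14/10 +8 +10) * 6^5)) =-26380044608934136805/5245877353037120412328525824 +180710470075 * sqrt(19)/156697681735240095744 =-0.00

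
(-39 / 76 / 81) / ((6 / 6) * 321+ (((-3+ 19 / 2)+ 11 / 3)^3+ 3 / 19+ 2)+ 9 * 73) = -0.00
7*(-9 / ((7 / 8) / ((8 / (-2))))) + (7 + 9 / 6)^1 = 593 / 2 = 296.50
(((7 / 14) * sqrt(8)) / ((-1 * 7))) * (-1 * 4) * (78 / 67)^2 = 24336 * sqrt(2) / 31423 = 1.10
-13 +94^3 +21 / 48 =13289143 / 16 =830571.44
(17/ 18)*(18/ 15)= 17/ 15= 1.13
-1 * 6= -6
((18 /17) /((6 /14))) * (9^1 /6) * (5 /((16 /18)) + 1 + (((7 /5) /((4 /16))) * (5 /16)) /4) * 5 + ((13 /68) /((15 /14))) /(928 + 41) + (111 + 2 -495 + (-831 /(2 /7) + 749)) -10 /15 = -9533132707 /3953520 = -2411.30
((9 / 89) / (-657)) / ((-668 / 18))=9 / 2169998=0.00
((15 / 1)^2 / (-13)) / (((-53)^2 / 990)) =-222750 / 36517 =-6.10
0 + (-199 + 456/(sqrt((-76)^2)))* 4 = -772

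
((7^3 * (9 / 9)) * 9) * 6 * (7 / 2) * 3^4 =5250987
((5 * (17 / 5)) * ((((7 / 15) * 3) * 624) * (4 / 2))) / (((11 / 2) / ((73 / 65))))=1667904 / 275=6065.11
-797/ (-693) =797/ 693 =1.15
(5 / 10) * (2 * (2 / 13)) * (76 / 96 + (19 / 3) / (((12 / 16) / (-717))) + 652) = -43215 / 52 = -831.06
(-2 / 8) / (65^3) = -1 / 1098500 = -0.00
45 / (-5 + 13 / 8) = -40 / 3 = -13.33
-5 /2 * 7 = -35 /2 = -17.50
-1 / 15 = -0.07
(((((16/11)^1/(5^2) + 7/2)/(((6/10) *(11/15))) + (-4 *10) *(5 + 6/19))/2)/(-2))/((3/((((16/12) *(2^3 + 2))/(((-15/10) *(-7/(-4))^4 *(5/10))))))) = -1605114880/49679091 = -32.31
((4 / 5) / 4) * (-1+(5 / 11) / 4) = -39 / 220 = -0.18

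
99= 99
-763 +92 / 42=-15977 / 21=-760.81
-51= -51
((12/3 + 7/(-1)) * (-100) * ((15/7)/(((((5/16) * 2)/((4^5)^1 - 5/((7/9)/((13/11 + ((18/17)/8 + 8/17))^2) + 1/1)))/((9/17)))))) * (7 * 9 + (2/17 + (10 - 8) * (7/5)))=1478098403687187360/40372106719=36611872.00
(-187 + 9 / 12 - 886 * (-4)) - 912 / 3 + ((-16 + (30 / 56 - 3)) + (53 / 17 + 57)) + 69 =3164.40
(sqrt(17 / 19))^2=17 / 19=0.89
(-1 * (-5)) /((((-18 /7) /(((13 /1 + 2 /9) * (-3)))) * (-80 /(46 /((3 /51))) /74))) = -12051011 /216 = -55791.72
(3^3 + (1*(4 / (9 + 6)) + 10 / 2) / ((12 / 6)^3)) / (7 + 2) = 3319 / 1080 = 3.07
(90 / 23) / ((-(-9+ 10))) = -90 / 23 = -3.91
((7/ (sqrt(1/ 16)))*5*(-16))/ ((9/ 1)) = -2240/ 9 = -248.89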